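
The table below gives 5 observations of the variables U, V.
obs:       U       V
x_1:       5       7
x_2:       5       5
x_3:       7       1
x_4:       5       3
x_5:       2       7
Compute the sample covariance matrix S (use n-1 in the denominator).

Step 1 — column means:
  mean(U) = (5 + 5 + 7 + 5 + 2) / 5 = 24/5 = 4.8
  mean(V) = (7 + 5 + 1 + 3 + 7) / 5 = 23/5 = 4.6

Step 2 — sample covariance S[i,j] = (1/(n-1)) · Σ_k (x_{k,i} - mean_i) · (x_{k,j} - mean_j), with n-1 = 4.
  S[U,U] = ((0.2)·(0.2) + (0.2)·(0.2) + (2.2)·(2.2) + (0.2)·(0.2) + (-2.8)·(-2.8)) / 4 = 12.8/4 = 3.2
  S[U,V] = ((0.2)·(2.4) + (0.2)·(0.4) + (2.2)·(-3.6) + (0.2)·(-1.6) + (-2.8)·(2.4)) / 4 = -14.4/4 = -3.6
  S[V,V] = ((2.4)·(2.4) + (0.4)·(0.4) + (-3.6)·(-3.6) + (-1.6)·(-1.6) + (2.4)·(2.4)) / 4 = 27.2/4 = 6.8

S is symmetric (S[j,i] = S[i,j]). Assembling:

S = [[3.2, -3.6],
 [-3.6, 6.8]]


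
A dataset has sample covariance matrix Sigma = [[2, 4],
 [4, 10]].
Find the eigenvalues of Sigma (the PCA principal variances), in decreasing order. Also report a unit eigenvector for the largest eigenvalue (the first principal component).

Step 1 — characteristic polynomial of 2×2 Sigma:
  det(Sigma - λI) = λ² - trace · λ + det = 0.
  trace = 2 + 10 = 12, det = 2·10 - (4)² = 4.
Step 2 — discriminant:
  Δ = trace² - 4·det = 144 - 16 = 128.
Step 3 — eigenvalues:
  λ = (trace ± √Δ)/2 = (12 ± 11.3137)/2,
  λ_1 = 11.6569,  λ_2 = 0.3431.

Step 4 — unit eigenvector for λ_1: solve (Sigma - λ_1 I)v = 0. First row:
  (2 - 11.6569)·v_x + (4)·v_y = 0, i.e. (-9.6569)·v_x + (4)·v_y = 0,
  so v ∝ (b, λ_1 - a) = (4, 9.6569) = u.
  ||u|| = √((4)² + (9.6569)²) = √(109.2548) ≈ 10.4525,
  v_1 = u/||u|| ≈ (0.3827, 0.9239) (||v_1|| = 1).

λ_1 = 11.6569,  λ_2 = 0.3431;  v_1 ≈ (0.3827, 0.9239)


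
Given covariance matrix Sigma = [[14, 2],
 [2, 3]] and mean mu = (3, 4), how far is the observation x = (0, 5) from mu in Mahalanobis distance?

Step 1 — centre the observation: (x - mu) = (-3, 1).

Step 2 — invert Sigma. det(Sigma) = 14·3 - (2)² = 38.
  Sigma^{-1} = (1/det) · [[d, -b], [-b, a]] = [[0.0789, -0.0526],
 [-0.0526, 0.3684]].

Step 3 — form the quadratic (x - mu)^T · Sigma^{-1} · (x - mu):
  Sigma^{-1} · (x - mu) = (-0.2895, 0.5263).
  (x - mu)^T · [Sigma^{-1} · (x - mu)] = (-3)·(-0.2895) + (1)·(0.5263) = 1.3947.

Step 4 — take square root: d = √(1.3947) ≈ 1.181.

d(x, mu) = √(1.3947) ≈ 1.181


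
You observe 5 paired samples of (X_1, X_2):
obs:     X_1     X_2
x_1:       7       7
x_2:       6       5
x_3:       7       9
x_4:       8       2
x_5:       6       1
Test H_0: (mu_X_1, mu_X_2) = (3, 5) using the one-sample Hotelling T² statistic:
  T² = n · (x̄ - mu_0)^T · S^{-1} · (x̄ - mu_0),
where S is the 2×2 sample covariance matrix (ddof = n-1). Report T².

Step 1 — sample mean vector:
  mean(X_1) = (7 + 6 + 7 + 8 + 6) / 5 = 34/5 = 6.8
  mean(X_2) = (7 + 5 + 9 + 2 + 1) / 5 = 24/5 = 4.8
  x̄ = (6.8, 4.8),  deviation x̄ - mu_0 = (6.8, 4.8) - (3, 5) = (3.8, -0.2).

Step 2 — sample covariance matrix, S[i,j] = (1/(n-1)) · Σ_k (x_{k,i} - mean_i) · (x_{k,j} - mean_j), divisor n-1 = 4:
  S[X_1,X_1] = ((0.2)·(0.2) + (-0.8)·(-0.8) + (0.2)·(0.2) + (1.2)·(1.2) + (-0.8)·(-0.8)) / 4 = 2.8/4 = 0.7
  S[X_1,X_2] = ((0.2)·(2.2) + (-0.8)·(0.2) + (0.2)·(4.2) + (1.2)·(-2.8) + (-0.8)·(-3.8)) / 4 = 0.8/4 = 0.2
  S[X_2,X_2] = ((2.2)·(2.2) + (0.2)·(0.2) + (4.2)·(4.2) + (-2.8)·(-2.8) + (-3.8)·(-3.8)) / 4 = 44.8/4 = 11.2
  S = [[0.7, 0.2],
 [0.2, 11.2]].

Step 3 — invert S. det(S) = 0.7·11.2 - (0.2)² = 7.8.
  S^{-1} = (1/det) · [[d, -b], [-b, a]] = [[1.4359, -0.0256],
 [-0.0256, 0.0897]].

Step 4 — quadratic form (x̄ - mu_0)^T · S^{-1} · (x̄ - mu_0):
  S^{-1} · (x̄ - mu_0) = (5.4615, -0.1154),
  (x̄ - mu_0)^T · [...] = (3.8)·(5.4615) + (-0.2)·(-0.1154) = 20.7769.

Step 5 — scale by n: T² = 5 · 20.7769 = 103.8846.

T² ≈ 103.8846


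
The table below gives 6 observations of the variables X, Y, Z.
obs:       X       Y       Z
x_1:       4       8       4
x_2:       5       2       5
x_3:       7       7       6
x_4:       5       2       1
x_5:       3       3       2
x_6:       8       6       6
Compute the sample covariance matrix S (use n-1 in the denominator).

Step 1 — column means:
  mean(X) = (4 + 5 + 7 + 5 + 3 + 8) / 6 = 32/6 = 5.3333
  mean(Y) = (8 + 2 + 7 + 2 + 3 + 6) / 6 = 28/6 = 4.6667
  mean(Z) = (4 + 5 + 6 + 1 + 2 + 6) / 6 = 24/6 = 4

Step 2 — sample covariance S[i,j] = (1/(n-1)) · Σ_k (x_{k,i} - mean_i) · (x_{k,j} - mean_j), with n-1 = 5.
  S[X,X] = ((-1.3333)·(-1.3333) + (-0.3333)·(-0.3333) + (1.6667)·(1.6667) + (-0.3333)·(-0.3333) + (-2.3333)·(-2.3333) + (2.6667)·(2.6667)) / 5 = 17.3333/5 = 3.4667
  S[X,Y] = ((-1.3333)·(3.3333) + (-0.3333)·(-2.6667) + (1.6667)·(2.3333) + (-0.3333)·(-2.6667) + (-2.3333)·(-1.6667) + (2.6667)·(1.3333)) / 5 = 8.6667/5 = 1.7333
  S[X,Z] = ((-1.3333)·(0) + (-0.3333)·(1) + (1.6667)·(2) + (-0.3333)·(-3) + (-2.3333)·(-2) + (2.6667)·(2)) / 5 = 14/5 = 2.8
  S[Y,Y] = ((3.3333)·(3.3333) + (-2.6667)·(-2.6667) + (2.3333)·(2.3333) + (-2.6667)·(-2.6667) + (-1.6667)·(-1.6667) + (1.3333)·(1.3333)) / 5 = 35.3333/5 = 7.0667
  S[Y,Z] = ((3.3333)·(0) + (-2.6667)·(1) + (2.3333)·(2) + (-2.6667)·(-3) + (-1.6667)·(-2) + (1.3333)·(2)) / 5 = 16/5 = 3.2
  S[Z,Z] = ((0)·(0) + (1)·(1) + (2)·(2) + (-3)·(-3) + (-2)·(-2) + (2)·(2)) / 5 = 22/5 = 4.4

S is symmetric (S[j,i] = S[i,j]). Assembling:

S = [[3.4667, 1.7333, 2.8],
 [1.7333, 7.0667, 3.2],
 [2.8, 3.2, 4.4]]


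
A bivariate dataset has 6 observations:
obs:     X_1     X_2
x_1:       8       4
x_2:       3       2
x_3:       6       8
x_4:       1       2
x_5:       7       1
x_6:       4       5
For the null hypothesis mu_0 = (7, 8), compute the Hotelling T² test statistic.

Step 1 — sample mean vector:
  mean(X_1) = (8 + 3 + 6 + 1 + 7 + 4) / 6 = 29/6 = 4.8333
  mean(X_2) = (4 + 2 + 8 + 2 + 1 + 5) / 6 = 22/6 = 3.6667
  x̄ = (4.8333, 3.6667),  deviation x̄ - mu_0 = (4.8333, 3.6667) - (7, 8) = (-2.1667, -4.3333).

Step 2 — sample covariance matrix, S[i,j] = (1/(n-1)) · Σ_k (x_{k,i} - mean_i) · (x_{k,j} - mean_j), divisor n-1 = 5:
  S[X_1,X_1] = ((3.1667)·(3.1667) + (-1.8333)·(-1.8333) + (1.1667)·(1.1667) + (-3.8333)·(-3.8333) + (2.1667)·(2.1667) + (-0.8333)·(-0.8333)) / 5 = 34.8333/5 = 6.9667
  S[X_1,X_2] = ((3.1667)·(0.3333) + (-1.8333)·(-1.6667) + (1.1667)·(4.3333) + (-3.8333)·(-1.6667) + (2.1667)·(-2.6667) + (-0.8333)·(1.3333)) / 5 = 8.6667/5 = 1.7333
  S[X_2,X_2] = ((0.3333)·(0.3333) + (-1.6667)·(-1.6667) + (4.3333)·(4.3333) + (-1.6667)·(-1.6667) + (-2.6667)·(-2.6667) + (1.3333)·(1.3333)) / 5 = 33.3333/5 = 6.6667
  S = [[6.9667, 1.7333],
 [1.7333, 6.6667]].

Step 3 — invert S. det(S) = 6.9667·6.6667 - (1.7333)² = 43.44.
  S^{-1} = (1/det) · [[d, -b], [-b, a]] = [[0.1535, -0.0399],
 [-0.0399, 0.1604]].

Step 4 — quadratic form (x̄ - mu_0)^T · S^{-1} · (x̄ - mu_0):
  S^{-1} · (x̄ - mu_0) = (-0.1596, -0.6085),
  (x̄ - mu_0)^T · [...] = (-2.1667)·(-0.1596) + (-4.3333)·(-0.6085) = 2.9827.

Step 5 — scale by n: T² = 6 · 2.9827 = 17.8959.

T² ≈ 17.8959


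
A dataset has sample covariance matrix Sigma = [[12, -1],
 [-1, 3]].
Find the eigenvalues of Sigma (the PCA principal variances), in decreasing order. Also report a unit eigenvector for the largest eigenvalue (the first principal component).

Step 1 — characteristic polynomial of 2×2 Sigma:
  det(Sigma - λI) = λ² - trace · λ + det = 0.
  trace = 12 + 3 = 15, det = 12·3 - (-1)² = 35.
Step 2 — discriminant:
  Δ = trace² - 4·det = 225 - 140 = 85.
Step 3 — eigenvalues:
  λ = (trace ± √Δ)/2 = (15 ± 9.2195)/2,
  λ_1 = 12.1098,  λ_2 = 2.8902.

Step 4 — unit eigenvector for λ_1: solve (Sigma - λ_1 I)v = 0. First row:
  (12 - 12.1098)·v_x + (-1)·v_y = 0, i.e. (-0.1098)·v_x + (-1)·v_y = 0,
  so v ∝ (b, λ_1 - a) = (-1, 0.1098); multiply by -1 so the first entry is positive: u = (1, -0.1098).
  ||u|| = √((1)² + (-0.1098)²) = √(1.012) ≈ 1.006,
  v_1 = u/||u|| ≈ (0.994, -0.1091) (||v_1|| = 1).

λ_1 = 12.1098,  λ_2 = 2.8902;  v_1 ≈ (0.994, -0.1091)


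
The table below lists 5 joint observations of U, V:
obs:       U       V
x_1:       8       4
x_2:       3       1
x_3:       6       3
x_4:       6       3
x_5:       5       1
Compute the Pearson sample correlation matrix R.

Step 1 — column means:
  mean(U) = (8 + 3 + 6 + 6 + 5) / 5 = 28/5 = 5.6
  mean(V) = (4 + 1 + 3 + 3 + 1) / 5 = 12/5 = 2.4

Step 2 — sample variances and covariances s[i,j] = (1/(n-1)) · Σ_k (x_{k,i} - mean_i) · (x_{k,j} - mean_j), with n-1 = 4:
  s[U,U] = ((2.4)·(2.4) + (-2.6)·(-2.6) + (0.4)·(0.4) + (0.4)·(0.4) + (-0.6)·(-0.6)) / 4 = 13.2/4 = 3.3
  s[U,V] = ((2.4)·(1.6) + (-2.6)·(-1.4) + (0.4)·(0.6) + (0.4)·(0.6) + (-0.6)·(-1.4)) / 4 = 8.8/4 = 2.2
  s[V,V] = ((1.6)·(1.6) + (-1.4)·(-1.4) + (0.6)·(0.6) + (0.6)·(0.6) + (-1.4)·(-1.4)) / 4 = 7.2/4 = 1.8
  Sample standard deviations s_i = √(s[i,i]):
  s(U) = √(3.3) = 1.8166
  s(V) = √(1.8) = 1.3416

Step 3 — r_{ij} = s_{ij} / (s_i · s_j):
  r[U,U] = 1 (diagonal).
  r[U,V] = 2.2 / (1.8166 · 1.3416) = 2.2 / 2.4372 = 0.9027
  r[V,V] = 1 (diagonal).

R is symmetric with unit diagonal. Assembling:

R = [[1, 0.9027],
 [0.9027, 1]]


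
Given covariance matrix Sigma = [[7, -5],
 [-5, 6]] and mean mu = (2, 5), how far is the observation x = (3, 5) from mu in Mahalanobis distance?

Step 1 — centre the observation: (x - mu) = (1, 0).

Step 2 — invert Sigma. det(Sigma) = 7·6 - (-5)² = 17.
  Sigma^{-1} = (1/det) · [[d, -b], [-b, a]] = [[0.3529, 0.2941],
 [0.2941, 0.4118]].

Step 3 — form the quadratic (x - mu)^T · Sigma^{-1} · (x - mu):
  Sigma^{-1} · (x - mu) = (0.3529, 0.2941).
  (x - mu)^T · [Sigma^{-1} · (x - mu)] = (1)·(0.3529) + (0)·(0.2941) = 0.3529.

Step 4 — take square root: d = √(0.3529) ≈ 0.5941.

d(x, mu) = √(0.3529) ≈ 0.5941


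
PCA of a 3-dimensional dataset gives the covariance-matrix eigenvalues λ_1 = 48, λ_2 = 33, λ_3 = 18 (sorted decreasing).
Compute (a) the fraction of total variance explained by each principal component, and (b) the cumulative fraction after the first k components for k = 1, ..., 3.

Step 1 — total variance = trace(Sigma) = Σ λ_i = 48 + 33 + 18 = 99.

Step 2 — fraction explained by component i = λ_i / Σ λ:
  PC1: 48/99 = 0.4848
  PC2: 33/99 = 0.3333
  PC3: 18/99 = 0.1818

Step 3 — cumulative fraction after k components = (λ_1 + ... + λ_k) / Σ λ:
  k = 1: 48/99 = 0.4848
  k = 2: (48 + 33)/99 = 81/99 = 0.8182
  k = 3: (48 + 33 + 18)/99 = 99/99 = 1

Summary (fraction, with percent):

explained: PC1 0.4848 (48.48%), PC2 0.3333 (33.33%), PC3 0.1818 (18.18%);  cumulative: 0.4848, 0.8182, 1


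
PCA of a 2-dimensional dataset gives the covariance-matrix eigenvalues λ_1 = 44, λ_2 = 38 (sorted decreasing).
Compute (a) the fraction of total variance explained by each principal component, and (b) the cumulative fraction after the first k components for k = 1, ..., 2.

Step 1 — total variance = trace(Sigma) = Σ λ_i = 44 + 38 = 82.

Step 2 — fraction explained by component i = λ_i / Σ λ:
  PC1: 44/82 = 0.5366
  PC2: 38/82 = 0.4634

Step 3 — cumulative fraction after k components = (λ_1 + ... + λ_k) / Σ λ:
  k = 1: 44/82 = 0.5366
  k = 2: (44 + 38)/82 = 82/82 = 1

Summary (fraction, with percent):

explained: PC1 0.5366 (53.66%), PC2 0.4634 (46.34%);  cumulative: 0.5366, 1


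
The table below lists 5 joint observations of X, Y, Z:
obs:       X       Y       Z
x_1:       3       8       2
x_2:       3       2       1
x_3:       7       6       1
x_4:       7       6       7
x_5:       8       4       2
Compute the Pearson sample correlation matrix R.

Step 1 — column means:
  mean(X) = (3 + 3 + 7 + 7 + 8) / 5 = 28/5 = 5.6
  mean(Y) = (8 + 2 + 6 + 6 + 4) / 5 = 26/5 = 5.2
  mean(Z) = (2 + 1 + 1 + 7 + 2) / 5 = 13/5 = 2.6

Step 2 — sample variances and covariances s[i,j] = (1/(n-1)) · Σ_k (x_{k,i} - mean_i) · (x_{k,j} - mean_j), with n-1 = 4:
  s[X,X] = ((-2.6)·(-2.6) + (-2.6)·(-2.6) + (1.4)·(1.4) + (1.4)·(1.4) + (2.4)·(2.4)) / 4 = 23.2/4 = 5.8
  s[X,Y] = ((-2.6)·(2.8) + (-2.6)·(-3.2) + (1.4)·(0.8) + (1.4)·(0.8) + (2.4)·(-1.2)) / 4 = 0.4/4 = 0.1
  s[X,Z] = ((-2.6)·(-0.6) + (-2.6)·(-1.6) + (1.4)·(-1.6) + (1.4)·(4.4) + (2.4)·(-0.6)) / 4 = 8.2/4 = 2.05
  s[Y,Y] = ((2.8)·(2.8) + (-3.2)·(-3.2) + (0.8)·(0.8) + (0.8)·(0.8) + (-1.2)·(-1.2)) / 4 = 20.8/4 = 5.2
  s[Y,Z] = ((2.8)·(-0.6) + (-3.2)·(-1.6) + (0.8)·(-1.6) + (0.8)·(4.4) + (-1.2)·(-0.6)) / 4 = 6.4/4 = 1.6
  s[Z,Z] = ((-0.6)·(-0.6) + (-1.6)·(-1.6) + (-1.6)·(-1.6) + (4.4)·(4.4) + (-0.6)·(-0.6)) / 4 = 25.2/4 = 6.3
  Sample standard deviations s_i = √(s[i,i]):
  s(X) = √(5.8) = 2.4083
  s(Y) = √(5.2) = 2.2804
  s(Z) = √(6.3) = 2.51

Step 3 — r_{ij} = s_{ij} / (s_i · s_j):
  r[X,X] = 1 (diagonal).
  r[X,Y] = 0.1 / (2.4083 · 2.2804) = 0.1 / 5.4918 = 0.0182
  r[X,Z] = 2.05 / (2.4083 · 2.51) = 2.05 / 6.0448 = 0.3391
  r[Y,Y] = 1 (diagonal).
  r[Y,Z] = 1.6 / (2.2804 · 2.51) = 1.6 / 5.7236 = 0.2795
  r[Z,Z] = 1 (diagonal).

R is symmetric with unit diagonal. Assembling:

R = [[1, 0.0182, 0.3391],
 [0.0182, 1, 0.2795],
 [0.3391, 0.2795, 1]]


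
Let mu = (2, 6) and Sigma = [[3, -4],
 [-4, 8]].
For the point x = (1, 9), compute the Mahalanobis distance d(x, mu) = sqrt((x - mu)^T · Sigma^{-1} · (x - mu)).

Step 1 — centre the observation: (x - mu) = (-1, 3).

Step 2 — invert Sigma. det(Sigma) = 3·8 - (-4)² = 8.
  Sigma^{-1} = (1/det) · [[d, -b], [-b, a]] = [[1, 0.5],
 [0.5, 0.375]].

Step 3 — form the quadratic (x - mu)^T · Sigma^{-1} · (x - mu):
  Sigma^{-1} · (x - mu) = (0.5, 0.625).
  (x - mu)^T · [Sigma^{-1} · (x - mu)] = (-1)·(0.5) + (3)·(0.625) = 1.375.

Step 4 — take square root: d = √(1.375) ≈ 1.1726.

d(x, mu) = √(1.375) ≈ 1.1726


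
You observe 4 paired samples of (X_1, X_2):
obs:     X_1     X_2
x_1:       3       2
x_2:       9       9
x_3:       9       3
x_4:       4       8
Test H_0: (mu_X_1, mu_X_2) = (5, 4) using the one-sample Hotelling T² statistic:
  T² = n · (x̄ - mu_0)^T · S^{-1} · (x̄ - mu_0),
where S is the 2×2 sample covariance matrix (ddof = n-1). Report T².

Step 1 — sample mean vector:
  mean(X_1) = (3 + 9 + 9 + 4) / 4 = 25/4 = 6.25
  mean(X_2) = (2 + 9 + 3 + 8) / 4 = 22/4 = 5.5
  x̄ = (6.25, 5.5),  deviation x̄ - mu_0 = (6.25, 5.5) - (5, 4) = (1.25, 1.5).

Step 2 — sample covariance matrix, S[i,j] = (1/(n-1)) · Σ_k (x_{k,i} - mean_i) · (x_{k,j} - mean_j), divisor n-1 = 3:
  S[X_1,X_1] = ((-3.25)·(-3.25) + (2.75)·(2.75) + (2.75)·(2.75) + (-2.25)·(-2.25)) / 3 = 30.75/3 = 10.25
  S[X_1,X_2] = ((-3.25)·(-3.5) + (2.75)·(3.5) + (2.75)·(-2.5) + (-2.25)·(2.5)) / 3 = 8.5/3 = 2.8333
  S[X_2,X_2] = ((-3.5)·(-3.5) + (3.5)·(3.5) + (-2.5)·(-2.5) + (2.5)·(2.5)) / 3 = 37/3 = 12.3333
  S = [[10.25, 2.8333],
 [2.8333, 12.3333]].

Step 3 — invert S. det(S) = 10.25·12.3333 - (2.8333)² = 118.3889.
  S^{-1} = (1/det) · [[d, -b], [-b, a]] = [[0.1042, -0.0239],
 [-0.0239, 0.0866]].

Step 4 — quadratic form (x̄ - mu_0)^T · S^{-1} · (x̄ - mu_0):
  S^{-1} · (x̄ - mu_0) = (0.0943, 0.1),
  (x̄ - mu_0)^T · [...] = (1.25)·(0.0943) + (1.5)·(0.1) = 0.2678.

Step 5 — scale by n: T² = 4 · 0.2678 = 1.0713.

T² ≈ 1.0713


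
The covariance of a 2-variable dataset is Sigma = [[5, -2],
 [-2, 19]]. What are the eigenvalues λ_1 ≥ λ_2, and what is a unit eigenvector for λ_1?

Step 1 — characteristic polynomial of 2×2 Sigma:
  det(Sigma - λI) = λ² - trace · λ + det = 0.
  trace = 5 + 19 = 24, det = 5·19 - (-2)² = 91.
Step 2 — discriminant:
  Δ = trace² - 4·det = 576 - 364 = 212.
Step 3 — eigenvalues:
  λ = (trace ± √Δ)/2 = (24 ± 14.5602)/2,
  λ_1 = 19.2801,  λ_2 = 4.7199.

Step 4 — unit eigenvector for λ_1: solve (Sigma - λ_1 I)v = 0. First row:
  (5 - 19.2801)·v_x + (-2)·v_y = 0, i.e. (-14.2801)·v_x + (-2)·v_y = 0,
  so v ∝ (b, λ_1 - a) = (-2, 14.2801); multiply by -1 so the first entry is positive: u = (2, -14.2801).
  ||u|| = √((2)² + (-14.2801)²) = √(207.9215) ≈ 14.4195,
  v_1 = u/||u|| ≈ (0.1387, -0.9903) (||v_1|| = 1).

λ_1 = 19.2801,  λ_2 = 4.7199;  v_1 ≈ (0.1387, -0.9903)


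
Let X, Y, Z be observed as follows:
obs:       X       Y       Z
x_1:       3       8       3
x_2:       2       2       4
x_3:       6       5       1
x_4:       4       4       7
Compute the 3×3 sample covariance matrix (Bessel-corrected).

Step 1 — column means:
  mean(X) = (3 + 2 + 6 + 4) / 4 = 15/4 = 3.75
  mean(Y) = (8 + 2 + 5 + 4) / 4 = 19/4 = 4.75
  mean(Z) = (3 + 4 + 1 + 7) / 4 = 15/4 = 3.75

Step 2 — sample covariance S[i,j] = (1/(n-1)) · Σ_k (x_{k,i} - mean_i) · (x_{k,j} - mean_j), with n-1 = 3.
  S[X,X] = ((-0.75)·(-0.75) + (-1.75)·(-1.75) + (2.25)·(2.25) + (0.25)·(0.25)) / 3 = 8.75/3 = 2.9167
  S[X,Y] = ((-0.75)·(3.25) + (-1.75)·(-2.75) + (2.25)·(0.25) + (0.25)·(-0.75)) / 3 = 2.75/3 = 0.9167
  S[X,Z] = ((-0.75)·(-0.75) + (-1.75)·(0.25) + (2.25)·(-2.75) + (0.25)·(3.25)) / 3 = -5.25/3 = -1.75
  S[Y,Y] = ((3.25)·(3.25) + (-2.75)·(-2.75) + (0.25)·(0.25) + (-0.75)·(-0.75)) / 3 = 18.75/3 = 6.25
  S[Y,Z] = ((3.25)·(-0.75) + (-2.75)·(0.25) + (0.25)·(-2.75) + (-0.75)·(3.25)) / 3 = -6.25/3 = -2.0833
  S[Z,Z] = ((-0.75)·(-0.75) + (0.25)·(0.25) + (-2.75)·(-2.75) + (3.25)·(3.25)) / 3 = 18.75/3 = 6.25

S is symmetric (S[j,i] = S[i,j]). Assembling:

S = [[2.9167, 0.9167, -1.75],
 [0.9167, 6.25, -2.0833],
 [-1.75, -2.0833, 6.25]]


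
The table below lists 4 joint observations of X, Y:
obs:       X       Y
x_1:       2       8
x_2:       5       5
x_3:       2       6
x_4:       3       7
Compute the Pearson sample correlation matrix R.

Step 1 — column means:
  mean(X) = (2 + 5 + 2 + 3) / 4 = 12/4 = 3
  mean(Y) = (8 + 5 + 6 + 7) / 4 = 26/4 = 6.5

Step 2 — sample variances and covariances s[i,j] = (1/(n-1)) · Σ_k (x_{k,i} - mean_i) · (x_{k,j} - mean_j), with n-1 = 3:
  s[X,X] = ((-1)·(-1) + (2)·(2) + (-1)·(-1) + (0)·(0)) / 3 = 6/3 = 2
  s[X,Y] = ((-1)·(1.5) + (2)·(-1.5) + (-1)·(-0.5) + (0)·(0.5)) / 3 = -4/3 = -1.3333
  s[Y,Y] = ((1.5)·(1.5) + (-1.5)·(-1.5) + (-0.5)·(-0.5) + (0.5)·(0.5)) / 3 = 5/3 = 1.6667
  Sample standard deviations s_i = √(s[i,i]):
  s(X) = √(2) = 1.4142
  s(Y) = √(1.6667) = 1.291

Step 3 — r_{ij} = s_{ij} / (s_i · s_j):
  r[X,X] = 1 (diagonal).
  r[X,Y] = -1.3333 / (1.4142 · 1.291) = -1.3333 / 1.8257 = -0.7303
  r[Y,Y] = 1 (diagonal).

R is symmetric with unit diagonal. Assembling:

R = [[1, -0.7303],
 [-0.7303, 1]]


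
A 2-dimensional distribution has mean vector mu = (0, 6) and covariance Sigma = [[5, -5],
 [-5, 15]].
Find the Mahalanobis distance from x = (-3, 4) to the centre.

Step 1 — centre the observation: (x - mu) = (-3, -2).

Step 2 — invert Sigma. det(Sigma) = 5·15 - (-5)² = 50.
  Sigma^{-1} = (1/det) · [[d, -b], [-b, a]] = [[0.3, 0.1],
 [0.1, 0.1]].

Step 3 — form the quadratic (x - mu)^T · Sigma^{-1} · (x - mu):
  Sigma^{-1} · (x - mu) = (-1.1, -0.5).
  (x - mu)^T · [Sigma^{-1} · (x - mu)] = (-3)·(-1.1) + (-2)·(-0.5) = 4.3.

Step 4 — take square root: d = √(4.3) ≈ 2.0736.

d(x, mu) = √(4.3) ≈ 2.0736


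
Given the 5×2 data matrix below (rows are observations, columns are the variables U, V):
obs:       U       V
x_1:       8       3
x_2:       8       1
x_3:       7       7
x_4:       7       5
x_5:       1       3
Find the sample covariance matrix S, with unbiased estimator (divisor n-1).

Step 1 — column means:
  mean(U) = (8 + 8 + 7 + 7 + 1) / 5 = 31/5 = 6.2
  mean(V) = (3 + 1 + 7 + 5 + 3) / 5 = 19/5 = 3.8

Step 2 — sample covariance S[i,j] = (1/(n-1)) · Σ_k (x_{k,i} - mean_i) · (x_{k,j} - mean_j), with n-1 = 4.
  S[U,U] = ((1.8)·(1.8) + (1.8)·(1.8) + (0.8)·(0.8) + (0.8)·(0.8) + (-5.2)·(-5.2)) / 4 = 34.8/4 = 8.7
  S[U,V] = ((1.8)·(-0.8) + (1.8)·(-2.8) + (0.8)·(3.2) + (0.8)·(1.2) + (-5.2)·(-0.8)) / 4 = 1.2/4 = 0.3
  S[V,V] = ((-0.8)·(-0.8) + (-2.8)·(-2.8) + (3.2)·(3.2) + (1.2)·(1.2) + (-0.8)·(-0.8)) / 4 = 20.8/4 = 5.2

S is symmetric (S[j,i] = S[i,j]). Assembling:

S = [[8.7, 0.3],
 [0.3, 5.2]]


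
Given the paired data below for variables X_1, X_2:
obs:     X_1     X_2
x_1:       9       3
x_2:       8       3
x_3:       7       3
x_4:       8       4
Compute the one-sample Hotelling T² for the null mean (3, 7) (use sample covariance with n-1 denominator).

Step 1 — sample mean vector:
  mean(X_1) = (9 + 8 + 7 + 8) / 4 = 32/4 = 8
  mean(X_2) = (3 + 3 + 3 + 4) / 4 = 13/4 = 3.25
  x̄ = (8, 3.25),  deviation x̄ - mu_0 = (8, 3.25) - (3, 7) = (5, -3.75).

Step 2 — sample covariance matrix, S[i,j] = (1/(n-1)) · Σ_k (x_{k,i} - mean_i) · (x_{k,j} - mean_j), divisor n-1 = 3:
  S[X_1,X_1] = ((1)·(1) + (0)·(0) + (-1)·(-1) + (0)·(0)) / 3 = 2/3 = 0.6667
  S[X_1,X_2] = ((1)·(-0.25) + (0)·(-0.25) + (-1)·(-0.25) + (0)·(0.75)) / 3 = 0/3 = 0
  S[X_2,X_2] = ((-0.25)·(-0.25) + (-0.25)·(-0.25) + (-0.25)·(-0.25) + (0.75)·(0.75)) / 3 = 0.75/3 = 0.25
  S = [[0.6667, 0],
 [0, 0.25]].

Step 3 — invert S. det(S) = 0.6667·0.25 - (0)² = 0.1667.
  S^{-1} = (1/det) · [[d, -b], [-b, a]] = [[1.5, 0],
 [0, 4]].

Step 4 — quadratic form (x̄ - mu_0)^T · S^{-1} · (x̄ - mu_0):
  S^{-1} · (x̄ - mu_0) = (7.5, -15),
  (x̄ - mu_0)^T · [...] = (5)·(7.5) + (-3.75)·(-15) = 93.75.

Step 5 — scale by n: T² = 4 · 93.75 = 375.

T² ≈ 375


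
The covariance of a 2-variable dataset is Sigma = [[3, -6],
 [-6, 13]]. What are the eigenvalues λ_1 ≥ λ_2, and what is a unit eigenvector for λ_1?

Step 1 — characteristic polynomial of 2×2 Sigma:
  det(Sigma - λI) = λ² - trace · λ + det = 0.
  trace = 3 + 13 = 16, det = 3·13 - (-6)² = 3.
Step 2 — discriminant:
  Δ = trace² - 4·det = 256 - 12 = 244.
Step 3 — eigenvalues:
  λ = (trace ± √Δ)/2 = (16 ± 15.6205)/2,
  λ_1 = 15.8102,  λ_2 = 0.1898.

Step 4 — unit eigenvector for λ_1: solve (Sigma - λ_1 I)v = 0. First row:
  (3 - 15.8102)·v_x + (-6)·v_y = 0, i.e. (-12.8102)·v_x + (-6)·v_y = 0,
  so v ∝ (b, λ_1 - a) = (-6, 12.8102); multiply by -1 so the first entry is positive: u = (6, -12.8102).
  ||u|| = √((6)² + (-12.8102)²) = √(200.1025) ≈ 14.1458,
  v_1 = u/||u|| ≈ (0.4242, -0.9056) (||v_1|| = 1).

λ_1 = 15.8102,  λ_2 = 0.1898;  v_1 ≈ (0.4242, -0.9056)


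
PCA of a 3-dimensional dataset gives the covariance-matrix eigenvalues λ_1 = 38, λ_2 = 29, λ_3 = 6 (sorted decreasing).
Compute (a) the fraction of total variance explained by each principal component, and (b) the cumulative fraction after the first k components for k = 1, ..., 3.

Step 1 — total variance = trace(Sigma) = Σ λ_i = 38 + 29 + 6 = 73.

Step 2 — fraction explained by component i = λ_i / Σ λ:
  PC1: 38/73 = 0.5205
  PC2: 29/73 = 0.3973
  PC3: 6/73 = 0.0822

Step 3 — cumulative fraction after k components = (λ_1 + ... + λ_k) / Σ λ:
  k = 1: 38/73 = 0.5205
  k = 2: (38 + 29)/73 = 67/73 = 0.9178
  k = 3: (38 + 29 + 6)/73 = 73/73 = 1

Summary (fraction, with percent):

explained: PC1 0.5205 (52.05%), PC2 0.3973 (39.73%), PC3 0.0822 (8.22%);  cumulative: 0.5205, 0.9178, 1


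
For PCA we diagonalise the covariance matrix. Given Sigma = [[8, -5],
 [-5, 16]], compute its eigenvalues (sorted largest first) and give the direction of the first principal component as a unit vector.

Step 1 — characteristic polynomial of 2×2 Sigma:
  det(Sigma - λI) = λ² - trace · λ + det = 0.
  trace = 8 + 16 = 24, det = 8·16 - (-5)² = 103.
Step 2 — discriminant:
  Δ = trace² - 4·det = 576 - 412 = 164.
Step 3 — eigenvalues:
  λ = (trace ± √Δ)/2 = (24 ± 12.8062)/2,
  λ_1 = 18.4031,  λ_2 = 5.5969.

Step 4 — unit eigenvector for λ_1: solve (Sigma - λ_1 I)v = 0. First row:
  (8 - 18.4031)·v_x + (-5)·v_y = 0, i.e. (-10.4031)·v_x + (-5)·v_y = 0,
  so v ∝ (b, λ_1 - a) = (-5, 10.4031); multiply by -1 so the first entry is positive: u = (5, -10.4031).
  ||u|| = √((5)² + (-10.4031)²) = √(133.225) ≈ 11.5423,
  v_1 = u/||u|| ≈ (0.4332, -0.9013) (||v_1|| = 1).

λ_1 = 18.4031,  λ_2 = 5.5969;  v_1 ≈ (0.4332, -0.9013)


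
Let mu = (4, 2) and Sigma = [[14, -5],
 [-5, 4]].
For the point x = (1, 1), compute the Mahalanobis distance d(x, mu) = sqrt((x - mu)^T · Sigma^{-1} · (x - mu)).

Step 1 — centre the observation: (x - mu) = (-3, -1).

Step 2 — invert Sigma. det(Sigma) = 14·4 - (-5)² = 31.
  Sigma^{-1} = (1/det) · [[d, -b], [-b, a]] = [[0.129, 0.1613],
 [0.1613, 0.4516]].

Step 3 — form the quadratic (x - mu)^T · Sigma^{-1} · (x - mu):
  Sigma^{-1} · (x - mu) = (-0.5484, -0.9355).
  (x - mu)^T · [Sigma^{-1} · (x - mu)] = (-3)·(-0.5484) + (-1)·(-0.9355) = 2.5806.

Step 4 — take square root: d = √(2.5806) ≈ 1.6064.

d(x, mu) = √(2.5806) ≈ 1.6064


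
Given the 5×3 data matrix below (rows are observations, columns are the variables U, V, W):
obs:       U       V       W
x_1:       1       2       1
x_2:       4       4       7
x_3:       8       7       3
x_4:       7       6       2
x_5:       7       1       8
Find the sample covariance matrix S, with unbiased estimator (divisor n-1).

Step 1 — column means:
  mean(U) = (1 + 4 + 8 + 7 + 7) / 5 = 27/5 = 5.4
  mean(V) = (2 + 4 + 7 + 6 + 1) / 5 = 20/5 = 4
  mean(W) = (1 + 7 + 3 + 2 + 8) / 5 = 21/5 = 4.2

Step 2 — sample covariance S[i,j] = (1/(n-1)) · Σ_k (x_{k,i} - mean_i) · (x_{k,j} - mean_j), with n-1 = 4.
  S[U,U] = ((-4.4)·(-4.4) + (-1.4)·(-1.4) + (2.6)·(2.6) + (1.6)·(1.6) + (1.6)·(1.6)) / 4 = 33.2/4 = 8.3
  S[U,V] = ((-4.4)·(-2) + (-1.4)·(0) + (2.6)·(3) + (1.6)·(2) + (1.6)·(-3)) / 4 = 15/4 = 3.75
  S[U,W] = ((-4.4)·(-3.2) + (-1.4)·(2.8) + (2.6)·(-1.2) + (1.6)·(-2.2) + (1.6)·(3.8)) / 4 = 9.6/4 = 2.4
  S[V,V] = ((-2)·(-2) + (0)·(0) + (3)·(3) + (2)·(2) + (-3)·(-3)) / 4 = 26/4 = 6.5
  S[V,W] = ((-2)·(-3.2) + (0)·(2.8) + (3)·(-1.2) + (2)·(-2.2) + (-3)·(3.8)) / 4 = -13/4 = -3.25
  S[W,W] = ((-3.2)·(-3.2) + (2.8)·(2.8) + (-1.2)·(-1.2) + (-2.2)·(-2.2) + (3.8)·(3.8)) / 4 = 38.8/4 = 9.7

S is symmetric (S[j,i] = S[i,j]). Assembling:

S = [[8.3, 3.75, 2.4],
 [3.75, 6.5, -3.25],
 [2.4, -3.25, 9.7]]


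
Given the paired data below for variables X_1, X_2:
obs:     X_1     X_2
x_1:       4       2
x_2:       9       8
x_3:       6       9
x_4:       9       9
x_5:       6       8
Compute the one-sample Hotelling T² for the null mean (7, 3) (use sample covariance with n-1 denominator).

Step 1 — sample mean vector:
  mean(X_1) = (4 + 9 + 6 + 9 + 6) / 5 = 34/5 = 6.8
  mean(X_2) = (2 + 8 + 9 + 9 + 8) / 5 = 36/5 = 7.2
  x̄ = (6.8, 7.2),  deviation x̄ - mu_0 = (6.8, 7.2) - (7, 3) = (-0.2, 4.2).

Step 2 — sample covariance matrix, S[i,j] = (1/(n-1)) · Σ_k (x_{k,i} - mean_i) · (x_{k,j} - mean_j), divisor n-1 = 4:
  S[X_1,X_1] = ((-2.8)·(-2.8) + (2.2)·(2.2) + (-0.8)·(-0.8) + (2.2)·(2.2) + (-0.8)·(-0.8)) / 4 = 18.8/4 = 4.7
  S[X_1,X_2] = ((-2.8)·(-5.2) + (2.2)·(0.8) + (-0.8)·(1.8) + (2.2)·(1.8) + (-0.8)·(0.8)) / 4 = 18.2/4 = 4.55
  S[X_2,X_2] = ((-5.2)·(-5.2) + (0.8)·(0.8) + (1.8)·(1.8) + (1.8)·(1.8) + (0.8)·(0.8)) / 4 = 34.8/4 = 8.7
  S = [[4.7, 4.55],
 [4.55, 8.7]].

Step 3 — invert S. det(S) = 4.7·8.7 - (4.55)² = 20.1875.
  S^{-1} = (1/det) · [[d, -b], [-b, a]] = [[0.431, -0.2254],
 [-0.2254, 0.2328]].

Step 4 — quadratic form (x̄ - mu_0)^T · S^{-1} · (x̄ - mu_0):
  S^{-1} · (x̄ - mu_0) = (-1.0328, 1.0229),
  (x̄ - mu_0)^T · [...] = (-0.2)·(-1.0328) + (4.2)·(1.0229) = 4.5028.

Step 5 — scale by n: T² = 5 · 4.5028 = 22.5139.

T² ≈ 22.5139


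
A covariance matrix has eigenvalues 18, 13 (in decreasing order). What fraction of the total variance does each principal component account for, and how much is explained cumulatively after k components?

Step 1 — total variance = trace(Sigma) = Σ λ_i = 18 + 13 = 31.

Step 2 — fraction explained by component i = λ_i / Σ λ:
  PC1: 18/31 = 0.5806
  PC2: 13/31 = 0.4194

Step 3 — cumulative fraction after k components = (λ_1 + ... + λ_k) / Σ λ:
  k = 1: 18/31 = 0.5806
  k = 2: (18 + 13)/31 = 31/31 = 1

Summary (fraction, with percent):

explained: PC1 0.5806 (58.06%), PC2 0.4194 (41.94%);  cumulative: 0.5806, 1


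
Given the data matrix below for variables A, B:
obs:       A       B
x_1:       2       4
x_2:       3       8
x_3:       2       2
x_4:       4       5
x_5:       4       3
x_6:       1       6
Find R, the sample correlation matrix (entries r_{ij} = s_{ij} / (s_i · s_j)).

Step 1 — column means:
  mean(A) = (2 + 3 + 2 + 4 + 4 + 1) / 6 = 16/6 = 2.6667
  mean(B) = (4 + 8 + 2 + 5 + 3 + 6) / 6 = 28/6 = 4.6667

Step 2 — sample variances and covariances s[i,j] = (1/(n-1)) · Σ_k (x_{k,i} - mean_i) · (x_{k,j} - mean_j), with n-1 = 5:
  s[A,A] = ((-0.6667)·(-0.6667) + (0.3333)·(0.3333) + (-0.6667)·(-0.6667) + (1.3333)·(1.3333) + (1.3333)·(1.3333) + (-1.6667)·(-1.6667)) / 5 = 7.3333/5 = 1.4667
  s[A,B] = ((-0.6667)·(-0.6667) + (0.3333)·(3.3333) + (-0.6667)·(-2.6667) + (1.3333)·(0.3333) + (1.3333)·(-1.6667) + (-1.6667)·(1.3333)) / 5 = -0.6667/5 = -0.1333
  s[B,B] = ((-0.6667)·(-0.6667) + (3.3333)·(3.3333) + (-2.6667)·(-2.6667) + (0.3333)·(0.3333) + (-1.6667)·(-1.6667) + (1.3333)·(1.3333)) / 5 = 23.3333/5 = 4.6667
  Sample standard deviations s_i = √(s[i,i]):
  s(A) = √(1.4667) = 1.2111
  s(B) = √(4.6667) = 2.1602

Step 3 — r_{ij} = s_{ij} / (s_i · s_j):
  r[A,A] = 1 (diagonal).
  r[A,B] = -0.1333 / (1.2111 · 2.1602) = -0.1333 / 2.6162 = -0.051
  r[B,B] = 1 (diagonal).

R is symmetric with unit diagonal. Assembling:

R = [[1, -0.051],
 [-0.051, 1]]


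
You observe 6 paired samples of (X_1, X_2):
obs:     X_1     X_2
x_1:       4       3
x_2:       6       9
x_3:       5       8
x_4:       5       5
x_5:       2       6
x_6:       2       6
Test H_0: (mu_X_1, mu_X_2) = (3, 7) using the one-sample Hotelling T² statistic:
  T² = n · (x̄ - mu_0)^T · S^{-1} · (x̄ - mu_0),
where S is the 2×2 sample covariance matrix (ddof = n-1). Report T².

Step 1 — sample mean vector:
  mean(X_1) = (4 + 6 + 5 + 5 + 2 + 2) / 6 = 24/6 = 4
  mean(X_2) = (3 + 9 + 8 + 5 + 6 + 6) / 6 = 37/6 = 6.1667
  x̄ = (4, 6.1667),  deviation x̄ - mu_0 = (4, 6.1667) - (3, 7) = (1, -0.8333).

Step 2 — sample covariance matrix, S[i,j] = (1/(n-1)) · Σ_k (x_{k,i} - mean_i) · (x_{k,j} - mean_j), divisor n-1 = 5:
  S[X_1,X_1] = ((0)·(0) + (2)·(2) + (1)·(1) + (1)·(1) + (-2)·(-2) + (-2)·(-2)) / 5 = 14/5 = 2.8
  S[X_1,X_2] = ((0)·(-3.1667) + (2)·(2.8333) + (1)·(1.8333) + (1)·(-1.1667) + (-2)·(-0.1667) + (-2)·(-0.1667)) / 5 = 7/5 = 1.4
  S[X_2,X_2] = ((-3.1667)·(-3.1667) + (2.8333)·(2.8333) + (1.8333)·(1.8333) + (-1.1667)·(-1.1667) + (-0.1667)·(-0.1667) + (-0.1667)·(-0.1667)) / 5 = 22.8333/5 = 4.5667
  S = [[2.8, 1.4],
 [1.4, 4.5667]].

Step 3 — invert S. det(S) = 2.8·4.5667 - (1.4)² = 10.8267.
  S^{-1} = (1/det) · [[d, -b], [-b, a]] = [[0.4218, -0.1293],
 [-0.1293, 0.2586]].

Step 4 — quadratic form (x̄ - mu_0)^T · S^{-1} · (x̄ - mu_0):
  S^{-1} · (x̄ - mu_0) = (0.5296, -0.3448),
  (x̄ - mu_0)^T · [...] = (1)·(0.5296) + (-0.8333)·(-0.3448) = 0.8169.

Step 5 — scale by n: T² = 6 · 0.8169 = 4.9015.

T² ≈ 4.9015


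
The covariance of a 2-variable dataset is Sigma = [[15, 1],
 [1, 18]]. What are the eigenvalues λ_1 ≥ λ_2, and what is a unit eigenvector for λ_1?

Step 1 — characteristic polynomial of 2×2 Sigma:
  det(Sigma - λI) = λ² - trace · λ + det = 0.
  trace = 15 + 18 = 33, det = 15·18 - (1)² = 269.
Step 2 — discriminant:
  Δ = trace² - 4·det = 1089 - 1076 = 13.
Step 3 — eigenvalues:
  λ = (trace ± √Δ)/2 = (33 ± 3.6056)/2,
  λ_1 = 18.3028,  λ_2 = 14.6972.

Step 4 — unit eigenvector for λ_1: solve (Sigma - λ_1 I)v = 0. First row:
  (15 - 18.3028)·v_x + (1)·v_y = 0, i.e. (-3.3028)·v_x + (1)·v_y = 0,
  so v ∝ (b, λ_1 - a) = (1, 3.3028) = u.
  ||u|| = √((1)² + (3.3028)²) = √(11.9083) ≈ 3.4508,
  v_1 = u/||u|| ≈ (0.2898, 0.9571) (||v_1|| = 1).

λ_1 = 18.3028,  λ_2 = 14.6972;  v_1 ≈ (0.2898, 0.9571)


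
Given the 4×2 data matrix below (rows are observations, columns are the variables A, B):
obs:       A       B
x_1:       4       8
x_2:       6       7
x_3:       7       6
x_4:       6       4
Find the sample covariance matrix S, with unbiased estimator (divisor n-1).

Step 1 — column means:
  mean(A) = (4 + 6 + 7 + 6) / 4 = 23/4 = 5.75
  mean(B) = (8 + 7 + 6 + 4) / 4 = 25/4 = 6.25

Step 2 — sample covariance S[i,j] = (1/(n-1)) · Σ_k (x_{k,i} - mean_i) · (x_{k,j} - mean_j), with n-1 = 3.
  S[A,A] = ((-1.75)·(-1.75) + (0.25)·(0.25) + (1.25)·(1.25) + (0.25)·(0.25)) / 3 = 4.75/3 = 1.5833
  S[A,B] = ((-1.75)·(1.75) + (0.25)·(0.75) + (1.25)·(-0.25) + (0.25)·(-2.25)) / 3 = -3.75/3 = -1.25
  S[B,B] = ((1.75)·(1.75) + (0.75)·(0.75) + (-0.25)·(-0.25) + (-2.25)·(-2.25)) / 3 = 8.75/3 = 2.9167

S is symmetric (S[j,i] = S[i,j]). Assembling:

S = [[1.5833, -1.25],
 [-1.25, 2.9167]]


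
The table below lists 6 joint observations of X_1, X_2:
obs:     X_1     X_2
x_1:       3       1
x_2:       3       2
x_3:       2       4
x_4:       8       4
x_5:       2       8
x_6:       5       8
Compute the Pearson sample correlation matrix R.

Step 1 — column means:
  mean(X_1) = (3 + 3 + 2 + 8 + 2 + 5) / 6 = 23/6 = 3.8333
  mean(X_2) = (1 + 2 + 4 + 4 + 8 + 8) / 6 = 27/6 = 4.5

Step 2 — sample variances and covariances s[i,j] = (1/(n-1)) · Σ_k (x_{k,i} - mean_i) · (x_{k,j} - mean_j), with n-1 = 5:
  s[X_1,X_1] = ((-0.8333)·(-0.8333) + (-0.8333)·(-0.8333) + (-1.8333)·(-1.8333) + (4.1667)·(4.1667) + (-1.8333)·(-1.8333) + (1.1667)·(1.1667)) / 5 = 26.8333/5 = 5.3667
  s[X_1,X_2] = ((-0.8333)·(-3.5) + (-0.8333)·(-2.5) + (-1.8333)·(-0.5) + (4.1667)·(-0.5) + (-1.8333)·(3.5) + (1.1667)·(3.5)) / 5 = 1.5/5 = 0.3
  s[X_2,X_2] = ((-3.5)·(-3.5) + (-2.5)·(-2.5) + (-0.5)·(-0.5) + (-0.5)·(-0.5) + (3.5)·(3.5) + (3.5)·(3.5)) / 5 = 43.5/5 = 8.7
  Sample standard deviations s_i = √(s[i,i]):
  s(X_1) = √(5.3667) = 2.3166
  s(X_2) = √(8.7) = 2.9496

Step 3 — r_{ij} = s_{ij} / (s_i · s_j):
  r[X_1,X_1] = 1 (diagonal).
  r[X_1,X_2] = 0.3 / (2.3166 · 2.9496) = 0.3 / 6.833 = 0.0439
  r[X_2,X_2] = 1 (diagonal).

R is symmetric with unit diagonal. Assembling:

R = [[1, 0.0439],
 [0.0439, 1]]


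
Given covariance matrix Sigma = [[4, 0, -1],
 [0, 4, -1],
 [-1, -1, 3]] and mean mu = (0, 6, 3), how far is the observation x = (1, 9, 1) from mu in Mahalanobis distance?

Step 1 — centre the observation: (x - mu) = (1, 3, -2).

Step 2 — invert Sigma (cofactor / det for 3×3, or solve directly):
  Sigma^{-1} = [[0.275, 0.025, 0.1],
 [0.025, 0.275, 0.1],
 [0.1, 0.1, 0.4]].

Step 3 — form the quadratic (x - mu)^T · Sigma^{-1} · (x - mu):
  Sigma^{-1} · (x - mu) = (0.15, 0.65, -0.4).
  (x - mu)^T · [Sigma^{-1} · (x - mu)] = (1)·(0.15) + (3)·(0.65) + (-2)·(-0.4) = 2.9.

Step 4 — take square root: d = √(2.9) ≈ 1.7029.

d(x, mu) = √(2.9) ≈ 1.7029


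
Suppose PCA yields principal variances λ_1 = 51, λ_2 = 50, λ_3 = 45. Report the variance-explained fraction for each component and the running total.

Step 1 — total variance = trace(Sigma) = Σ λ_i = 51 + 50 + 45 = 146.

Step 2 — fraction explained by component i = λ_i / Σ λ:
  PC1: 51/146 = 0.3493
  PC2: 50/146 = 0.3425
  PC3: 45/146 = 0.3082

Step 3 — cumulative fraction after k components = (λ_1 + ... + λ_k) / Σ λ:
  k = 1: 51/146 = 0.3493
  k = 2: (51 + 50)/146 = 101/146 = 0.6918
  k = 3: (51 + 50 + 45)/146 = 146/146 = 1

Summary (fraction, with percent):

explained: PC1 0.3493 (34.93%), PC2 0.3425 (34.25%), PC3 0.3082 (30.82%);  cumulative: 0.3493, 0.6918, 1


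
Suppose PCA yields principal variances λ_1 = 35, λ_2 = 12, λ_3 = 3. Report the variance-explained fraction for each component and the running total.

Step 1 — total variance = trace(Sigma) = Σ λ_i = 35 + 12 + 3 = 50.

Step 2 — fraction explained by component i = λ_i / Σ λ:
  PC1: 35/50 = 0.7
  PC2: 12/50 = 0.24
  PC3: 3/50 = 0.06

Step 3 — cumulative fraction after k components = (λ_1 + ... + λ_k) / Σ λ:
  k = 1: 35/50 = 0.7
  k = 2: (35 + 12)/50 = 47/50 = 0.94
  k = 3: (35 + 12 + 3)/50 = 50/50 = 1

Summary (fraction, with percent):

explained: PC1 0.7 (70%), PC2 0.24 (24%), PC3 0.06 (6%);  cumulative: 0.7, 0.94, 1


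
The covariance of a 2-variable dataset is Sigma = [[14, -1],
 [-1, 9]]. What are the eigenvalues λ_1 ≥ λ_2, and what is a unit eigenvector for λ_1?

Step 1 — characteristic polynomial of 2×2 Sigma:
  det(Sigma - λI) = λ² - trace · λ + det = 0.
  trace = 14 + 9 = 23, det = 14·9 - (-1)² = 125.
Step 2 — discriminant:
  Δ = trace² - 4·det = 529 - 500 = 29.
Step 3 — eigenvalues:
  λ = (trace ± √Δ)/2 = (23 ± 5.3852)/2,
  λ_1 = 14.1926,  λ_2 = 8.8074.

Step 4 — unit eigenvector for λ_1: solve (Sigma - λ_1 I)v = 0. First row:
  (14 - 14.1926)·v_x + (-1)·v_y = 0, i.e. (-0.1926)·v_x + (-1)·v_y = 0,
  so v ∝ (b, λ_1 - a) = (-1, 0.1926); multiply by -1 so the first entry is positive: u = (1, -0.1926).
  ||u|| = √((1)² + (-0.1926)²) = √(1.0371) ≈ 1.0184,
  v_1 = u/||u|| ≈ (0.982, -0.1891) (||v_1|| = 1).

λ_1 = 14.1926,  λ_2 = 8.8074;  v_1 ≈ (0.982, -0.1891)


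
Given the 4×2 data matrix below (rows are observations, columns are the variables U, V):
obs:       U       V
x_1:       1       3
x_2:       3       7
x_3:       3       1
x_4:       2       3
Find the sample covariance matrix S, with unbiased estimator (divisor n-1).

Step 1 — column means:
  mean(U) = (1 + 3 + 3 + 2) / 4 = 9/4 = 2.25
  mean(V) = (3 + 7 + 1 + 3) / 4 = 14/4 = 3.5

Step 2 — sample covariance S[i,j] = (1/(n-1)) · Σ_k (x_{k,i} - mean_i) · (x_{k,j} - mean_j), with n-1 = 3.
  S[U,U] = ((-1.25)·(-1.25) + (0.75)·(0.75) + (0.75)·(0.75) + (-0.25)·(-0.25)) / 3 = 2.75/3 = 0.9167
  S[U,V] = ((-1.25)·(-0.5) + (0.75)·(3.5) + (0.75)·(-2.5) + (-0.25)·(-0.5)) / 3 = 1.5/3 = 0.5
  S[V,V] = ((-0.5)·(-0.5) + (3.5)·(3.5) + (-2.5)·(-2.5) + (-0.5)·(-0.5)) / 3 = 19/3 = 6.3333

S is symmetric (S[j,i] = S[i,j]). Assembling:

S = [[0.9167, 0.5],
 [0.5, 6.3333]]


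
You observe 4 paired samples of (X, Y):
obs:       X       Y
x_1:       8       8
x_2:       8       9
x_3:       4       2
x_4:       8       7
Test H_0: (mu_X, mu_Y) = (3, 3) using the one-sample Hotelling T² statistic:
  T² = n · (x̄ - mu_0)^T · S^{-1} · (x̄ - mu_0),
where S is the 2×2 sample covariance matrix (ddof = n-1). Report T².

Step 1 — sample mean vector:
  mean(X) = (8 + 8 + 4 + 8) / 4 = 28/4 = 7
  mean(Y) = (8 + 9 + 2 + 7) / 4 = 26/4 = 6.5
  x̄ = (7, 6.5),  deviation x̄ - mu_0 = (7, 6.5) - (3, 3) = (4, 3.5).

Step 2 — sample covariance matrix, S[i,j] = (1/(n-1)) · Σ_k (x_{k,i} - mean_i) · (x_{k,j} - mean_j), divisor n-1 = 3:
  S[X,X] = ((1)·(1) + (1)·(1) + (-3)·(-3) + (1)·(1)) / 3 = 12/3 = 4
  S[X,Y] = ((1)·(1.5) + (1)·(2.5) + (-3)·(-4.5) + (1)·(0.5)) / 3 = 18/3 = 6
  S[Y,Y] = ((1.5)·(1.5) + (2.5)·(2.5) + (-4.5)·(-4.5) + (0.5)·(0.5)) / 3 = 29/3 = 9.6667
  S = [[4, 6],
 [6, 9.6667]].

Step 3 — invert S. det(S) = 4·9.6667 - (6)² = 2.6667.
  S^{-1} = (1/det) · [[d, -b], [-b, a]] = [[3.625, -2.25],
 [-2.25, 1.5]].

Step 4 — quadratic form (x̄ - mu_0)^T · S^{-1} · (x̄ - mu_0):
  S^{-1} · (x̄ - mu_0) = (6.625, -3.75),
  (x̄ - mu_0)^T · [...] = (4)·(6.625) + (3.5)·(-3.75) = 13.375.

Step 5 — scale by n: T² = 4 · 13.375 = 53.5.

T² ≈ 53.5


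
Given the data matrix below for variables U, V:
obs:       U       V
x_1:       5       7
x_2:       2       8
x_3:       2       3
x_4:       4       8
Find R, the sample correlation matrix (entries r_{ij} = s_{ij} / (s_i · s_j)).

Step 1 — column means:
  mean(U) = (5 + 2 + 2 + 4) / 4 = 13/4 = 3.25
  mean(V) = (7 + 8 + 3 + 8) / 4 = 26/4 = 6.5

Step 2 — sample variances and covariances s[i,j] = (1/(n-1)) · Σ_k (x_{k,i} - mean_i) · (x_{k,j} - mean_j), with n-1 = 3:
  s[U,U] = ((1.75)·(1.75) + (-1.25)·(-1.25) + (-1.25)·(-1.25) + (0.75)·(0.75)) / 3 = 6.75/3 = 2.25
  s[U,V] = ((1.75)·(0.5) + (-1.25)·(1.5) + (-1.25)·(-3.5) + (0.75)·(1.5)) / 3 = 4.5/3 = 1.5
  s[V,V] = ((0.5)·(0.5) + (1.5)·(1.5) + (-3.5)·(-3.5) + (1.5)·(1.5)) / 3 = 17/3 = 5.6667
  Sample standard deviations s_i = √(s[i,i]):
  s(U) = √(2.25) = 1.5
  s(V) = √(5.6667) = 2.3805

Step 3 — r_{ij} = s_{ij} / (s_i · s_j):
  r[U,U] = 1 (diagonal).
  r[U,V] = 1.5 / (1.5 · 2.3805) = 1.5 / 3.5707 = 0.4201
  r[V,V] = 1 (diagonal).

R is symmetric with unit diagonal. Assembling:

R = [[1, 0.4201],
 [0.4201, 1]]
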